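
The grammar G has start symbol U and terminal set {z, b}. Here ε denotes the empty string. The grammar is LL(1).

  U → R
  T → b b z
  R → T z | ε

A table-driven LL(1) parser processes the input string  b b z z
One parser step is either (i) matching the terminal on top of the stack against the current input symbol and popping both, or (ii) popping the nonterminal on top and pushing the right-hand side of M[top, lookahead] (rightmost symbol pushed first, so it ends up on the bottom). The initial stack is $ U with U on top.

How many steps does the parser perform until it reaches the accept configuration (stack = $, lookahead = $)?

7

     Stack      Input      Action
  1  $ U        b b z z $  expand U → R
  2  $ R        b b z z $  expand R → T z
  3  $ z T      b b z z $  expand T → b b z
  4  $ z z b b  b b z z $  match b
  5  $ z z b    b z z $    match b
  6  $ z z      z z $      match z
  7  $ z        z $        match z
Accept reached after 7 steps.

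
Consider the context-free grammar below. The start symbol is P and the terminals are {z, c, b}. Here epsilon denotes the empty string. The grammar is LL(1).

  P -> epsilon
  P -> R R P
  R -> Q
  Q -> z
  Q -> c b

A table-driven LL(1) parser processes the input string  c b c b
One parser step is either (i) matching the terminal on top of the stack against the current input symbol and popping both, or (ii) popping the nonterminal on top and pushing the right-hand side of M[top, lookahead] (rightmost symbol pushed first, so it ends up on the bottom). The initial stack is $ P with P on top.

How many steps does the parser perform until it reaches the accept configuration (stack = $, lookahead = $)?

10

      Stack      Input      Action
   1  $ P        c b c b $  expand P -> R R P
   2  $ P R R    c b c b $  expand R -> Q
   3  $ P R Q    c b c b $  expand Q -> c b
   4  $ P R b c  c b c b $  match c
   5  $ P R b    b c b $    match b
   6  $ P R      c b $      expand R -> Q
   7  $ P Q      c b $      expand Q -> c b
   8  $ P b c    c b $      match c
   9  $ P b      b $        match b
  10  $ P        $          expand P -> epsilon
Accept reached after 10 steps.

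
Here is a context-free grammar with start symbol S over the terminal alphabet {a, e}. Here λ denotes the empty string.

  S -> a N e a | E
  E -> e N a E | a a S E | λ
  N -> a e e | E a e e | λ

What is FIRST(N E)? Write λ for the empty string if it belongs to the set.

FIRST(E) = {λ, a, e}
FIRST(S) = {λ, a, e}  (via E)
FIRST(N) = {λ, a, e}  (via E a e e)
FIRST(N E): take FIRST of each symbol in turn, carrying on past any symbol whose FIRST contains λ; result {λ, a, e}.

{λ, a, e}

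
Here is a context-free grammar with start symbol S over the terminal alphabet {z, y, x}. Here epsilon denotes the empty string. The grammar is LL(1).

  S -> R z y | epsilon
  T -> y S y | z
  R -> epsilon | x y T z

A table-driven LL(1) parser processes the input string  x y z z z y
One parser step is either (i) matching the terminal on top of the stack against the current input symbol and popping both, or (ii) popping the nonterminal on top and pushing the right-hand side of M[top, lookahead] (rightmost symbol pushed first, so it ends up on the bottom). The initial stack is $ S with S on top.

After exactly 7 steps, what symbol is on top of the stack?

z

     Stack          Input          Action
  1  $ S            x y z z z y $  expand S -> R z y
  2  $ y z R        x y z z z y $  expand R -> x y T z
  3  $ y z z T y x  x y z z z y $  match x
  4  $ y z z T y    y z z z y $    match y
  5  $ y z z T      z z z y $      expand T -> z
  6  $ y z z z      z z z y $      match z
  7  $ y z z        z z y $        match z
Stack after step 7: $ y z (top = z).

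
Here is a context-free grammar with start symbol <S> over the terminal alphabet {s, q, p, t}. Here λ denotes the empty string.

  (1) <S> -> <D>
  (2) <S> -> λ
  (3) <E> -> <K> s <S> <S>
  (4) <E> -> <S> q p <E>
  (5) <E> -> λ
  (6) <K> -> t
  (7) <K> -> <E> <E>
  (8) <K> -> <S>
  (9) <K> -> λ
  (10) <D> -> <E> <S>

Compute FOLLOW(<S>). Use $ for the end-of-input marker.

FIRST(<S>) = {λ, q, s, t}  (via <D>)
FIRST(<E>) = {λ, q, s, t}  (via <K> s <S> <S>, <S> q p <E>)
FIRST(<K>) = {λ, q, s, t}  (via <E> <E>, <S>)
FIRST(<D>) = {λ, q, s, t}  (via <E> <S>)
FOLLOW(<S>) includes $ since <S> is the start symbol.
FOLLOW(<K>): in <E>-><K> s <S> <S>, <K> is followed by s <S> <S> with FIRST {s}. Thus FOLLOW(<K>) = {s}.
FOLLOW(<S>): in <E>-><K> s <S> <S> (occurrence 1), <S> is followed by <S> with FIRST {λ, q, s, t}; in <E>-><K> s <S> <S> (occurrence 1), the suffix after <S> is nullable, so FOLLOW(<S>) ⊇ FOLLOW(<E>) = {$, q, s, t}; in <E>-><K> s <S> <S> (occurrence 2), the suffix after <S> is empty, so FOLLOW(<S>) ⊇ FOLLOW(<E>) = {$, q, s, t}; in <E>-><S> q p <E>, <S> is followed by q p <E> with FIRST {q}; in <K>-><S>, the suffix after <S> is empty, so FOLLOW(<S>) ⊇ FOLLOW(<K>) = {s}; in <D>-><E> <S>, the suffix after <S> is empty, so FOLLOW(<S>) ⊇ FOLLOW(<D>) = {$, q, s, t}. Thus FOLLOW(<S>) = {$, q, s, t}.
FOLLOW(<D>): in <S>-><D>, the suffix after <D> is empty, so FOLLOW(<D>) ⊇ FOLLOW(<S>) = {$, q, s, t}. Thus FOLLOW(<D>) = {$, q, s, t}.
FOLLOW(<E>): in <E>-><S> q p <E>, the suffix after <E> is empty (adds nothing new); in <K>-><E> <E> (occurrence 1), <E> is followed by <E> with FIRST {λ, q, s, t}; in <K>-><E> <E> (occurrence 1), the suffix after <E> is nullable, so FOLLOW(<E>) ⊇ FOLLOW(<K>) = {s}; in <K>-><E> <E> (occurrence 2), the suffix after <E> is empty, so FOLLOW(<E>) ⊇ FOLLOW(<K>) = {s}; in <D>-><E> <S>, <E> is followed by <S> with FIRST {λ, q, s, t}; in <D>-><E> <S>, the suffix after <E> is nullable, so FOLLOW(<E>) ⊇ FOLLOW(<D>) = {$, q, s, t}. Thus FOLLOW(<E>) = {$, q, s, t}.

{$, q, s, t}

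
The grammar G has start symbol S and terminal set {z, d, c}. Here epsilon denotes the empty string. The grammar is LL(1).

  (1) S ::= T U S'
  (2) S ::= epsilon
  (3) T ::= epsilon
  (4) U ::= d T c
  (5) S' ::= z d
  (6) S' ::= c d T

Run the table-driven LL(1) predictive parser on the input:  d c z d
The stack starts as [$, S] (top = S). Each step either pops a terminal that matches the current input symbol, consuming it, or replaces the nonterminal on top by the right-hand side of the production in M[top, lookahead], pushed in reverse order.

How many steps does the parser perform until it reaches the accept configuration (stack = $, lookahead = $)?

9

step 1: stack=$ S  input=d c z d $  — expand S ::= T U S'
step 2: stack=$ S' U T  input=d c z d $  — expand T ::= epsilon
step 3: stack=$ S' U  input=d c z d $  — expand U ::= d T c
step 4: stack=$ S' c T d  input=d c z d $  — match d
step 5: stack=$ S' c T  input=c z d $  — expand T ::= epsilon
step 6: stack=$ S' c  input=c z d $  — match c
step 7: stack=$ S'  input=z d $  — expand S' ::= z d
step 8: stack=$ d z  input=z d $  — match z
step 9: stack=$ d  input=d $  — match d
Accept reached after 9 steps.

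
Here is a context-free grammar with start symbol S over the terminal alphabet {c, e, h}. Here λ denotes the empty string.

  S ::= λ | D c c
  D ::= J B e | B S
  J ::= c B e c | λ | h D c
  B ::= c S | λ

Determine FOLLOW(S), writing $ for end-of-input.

{$, c, e, h}

FIRST(J): from J::=c B e c we get {c}; from J::=λ we get {λ}; from J::=h D c we get {h}. So FIRST(J) = {λ, c, h}.
FIRST(B): from B::=c S we get {c}; from B::=λ we get {λ}. So FIRST(B) = {λ, c}.
FIRST(S): from S::=λ we get {λ}; from S::=D c c we get {c, e, h}. So FIRST(S) = {λ, c, e, h}.
FIRST(D): from D::=J B e we get {c, e, h}; from D::=B S we get {λ, c, e, h}. So FIRST(D) = {λ, c, e, h}.
FOLLOW(S) includes $ since S is the start symbol.
FOLLOW(D): in S::=D c c, D is followed by c c with FIRST {c}; in J::=h D c, D is followed by c with FIRST {c}. Thus FOLLOW(D) = {c}.
FOLLOW(J): in D::=J B e, J is followed by B e with FIRST {c, e}. Thus FOLLOW(J) = {c, e}.
FOLLOW(B): in D::=J B e, B is followed by e with FIRST {e}; in D::=B S, B is followed by S with FIRST {λ, c, e, h}; in D::=B S, the suffix after B is nullable, so FOLLOW(B) ⊇ FOLLOW(D) = {c}; in J::=c B e c, B is followed by e c with FIRST {e}. Thus FOLLOW(B) = {c, e, h}.
FOLLOW(S): in D::=B S, the suffix after S is empty, so FOLLOW(S) ⊇ FOLLOW(D) = {c}; in B::=c S, the suffix after S is empty, so FOLLOW(S) ⊇ FOLLOW(B) = {c, e, h}. Thus FOLLOW(S) = {$, c, e, h}.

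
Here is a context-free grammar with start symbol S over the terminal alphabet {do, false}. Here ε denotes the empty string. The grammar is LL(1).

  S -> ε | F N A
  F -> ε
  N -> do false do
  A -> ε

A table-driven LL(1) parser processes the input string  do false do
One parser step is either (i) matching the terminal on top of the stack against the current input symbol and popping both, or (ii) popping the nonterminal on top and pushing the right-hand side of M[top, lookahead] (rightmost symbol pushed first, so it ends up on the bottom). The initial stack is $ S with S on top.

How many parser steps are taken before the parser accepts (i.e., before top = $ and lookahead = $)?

7

     Stack            Input          Action
  1  $ S              do false do $  expand S -> F N A
  2  $ A N F          do false do $  expand F -> ε
  3  $ A N            do false do $  expand N -> do false do
  4  $ A do false do  do false do $  match do
  5  $ A do false     false do $     match false
  6  $ A do           do $           match do
  7  $ A              $              expand A -> ε
Accept reached after 7 steps.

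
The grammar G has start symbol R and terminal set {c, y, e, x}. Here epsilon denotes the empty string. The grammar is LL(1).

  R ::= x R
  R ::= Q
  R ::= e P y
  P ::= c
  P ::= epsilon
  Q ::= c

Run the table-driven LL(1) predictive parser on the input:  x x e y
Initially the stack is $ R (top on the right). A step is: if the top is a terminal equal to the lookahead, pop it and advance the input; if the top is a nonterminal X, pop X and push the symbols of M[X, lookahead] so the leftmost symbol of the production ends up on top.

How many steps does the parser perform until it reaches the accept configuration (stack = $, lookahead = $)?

8

step 1: stack=$ R  input=x x e y $  — expand R ::= x R
step 2: stack=$ R x  input=x x e y $  — match x
step 3: stack=$ R  input=x e y $  — expand R ::= x R
step 4: stack=$ R x  input=x e y $  — match x
step 5: stack=$ R  input=e y $  — expand R ::= e P y
step 6: stack=$ y P e  input=e y $  — match e
step 7: stack=$ y P  input=y $  — expand P ::= epsilon
step 8: stack=$ y  input=y $  — match y
Accept reached after 8 steps.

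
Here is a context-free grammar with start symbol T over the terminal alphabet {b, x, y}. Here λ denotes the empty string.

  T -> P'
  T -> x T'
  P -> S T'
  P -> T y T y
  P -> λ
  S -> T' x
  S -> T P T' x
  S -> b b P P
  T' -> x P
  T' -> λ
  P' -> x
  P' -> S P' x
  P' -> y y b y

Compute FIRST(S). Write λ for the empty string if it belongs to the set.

{b, x, y}

FIRST(T'): from T'->x P we get {x}; from T'->λ we get {λ}. So FIRST(T') = {λ, x}.
FIRST(T): from T->P' we get {b, x, y}; from T->x T' we get {x}. So FIRST(T) = {b, x, y}.
FIRST(S): from S->T' x we get {x}; from S->T P T' x we get {b, x, y}; from S->b b P P we get {b}. So FIRST(S) = {b, x, y}.
FIRST(P): from P->S T' we get {b, x, y}; from P->T y T y we get {b, x, y}; from P->λ we get {λ}. So FIRST(P) = {λ, b, x, y}.
FIRST(P'): from P'->x we get {x}; from P'->S P' x we get {b, x, y}; from P'->y y b y we get {y}. So FIRST(P') = {b, x, y}.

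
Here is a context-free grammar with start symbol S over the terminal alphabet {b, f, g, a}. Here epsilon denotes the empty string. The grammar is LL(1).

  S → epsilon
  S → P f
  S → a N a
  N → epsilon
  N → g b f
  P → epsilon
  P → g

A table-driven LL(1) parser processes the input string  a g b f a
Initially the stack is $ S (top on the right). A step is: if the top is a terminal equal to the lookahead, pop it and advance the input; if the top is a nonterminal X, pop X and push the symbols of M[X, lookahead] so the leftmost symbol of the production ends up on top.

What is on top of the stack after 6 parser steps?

a

step 1: stack=$ S  input=a g b f a $  — expand S → a N a
step 2: stack=$ a N a  input=a g b f a $  — match a
step 3: stack=$ a N  input=g b f a $  — expand N → g b f
step 4: stack=$ a f b g  input=g b f a $  — match g
step 5: stack=$ a f b  input=b f a $  — match b
step 6: stack=$ a f  input=f a $  — match f
Stack after step 6: $ a (top = a).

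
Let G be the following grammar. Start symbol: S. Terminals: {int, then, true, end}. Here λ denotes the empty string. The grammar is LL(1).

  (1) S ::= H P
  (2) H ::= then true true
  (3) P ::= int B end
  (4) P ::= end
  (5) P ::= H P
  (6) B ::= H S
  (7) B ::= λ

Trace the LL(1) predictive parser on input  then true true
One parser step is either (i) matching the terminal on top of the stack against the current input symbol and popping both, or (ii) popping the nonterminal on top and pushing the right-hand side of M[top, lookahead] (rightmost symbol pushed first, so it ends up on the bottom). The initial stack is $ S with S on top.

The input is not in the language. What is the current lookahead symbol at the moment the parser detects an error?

     Stack               Input             Action
  1  $ S                 then true true $  expand S ::= H P
  2  $ P H               then true true $  expand H ::= then true true
  3  $ P true true then  then true true $  match then
  4  $ P true true       true true $       match true
  5  $ P true            true $            match true
  6  $ P                 $                 error: M[P, $] is empty

$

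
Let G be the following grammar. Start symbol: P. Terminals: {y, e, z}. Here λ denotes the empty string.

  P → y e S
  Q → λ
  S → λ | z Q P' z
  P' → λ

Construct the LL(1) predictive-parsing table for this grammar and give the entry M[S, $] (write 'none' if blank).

S → λ

FIRST(P) = {y}
FIRST(Q) = {λ}
FIRST(S) = {λ, z}
FIRST(P') = {λ}
FOLLOW(P) includes $ since P is the start symbol.
FOLLOW(P): P appears on no right-hand side. Thus FOLLOW(P) = {$}.
FOLLOW(S): in P→y e S, the suffix after S is empty, so FOLLOW(S) ⊇ FOLLOW(P) = {$}. Thus FOLLOW(S) = {$}.
For S → λ: FIRST(λ) = {λ}, so it goes in M[S, t] for t ∈ {}; since λ ∈ FIRST, also for every t ∈ FOLLOW(S) = {$}.
For S → z Q P' z: FIRST(z Q P' z) = {z}, so it goes in M[S, t] for t ∈ {z}.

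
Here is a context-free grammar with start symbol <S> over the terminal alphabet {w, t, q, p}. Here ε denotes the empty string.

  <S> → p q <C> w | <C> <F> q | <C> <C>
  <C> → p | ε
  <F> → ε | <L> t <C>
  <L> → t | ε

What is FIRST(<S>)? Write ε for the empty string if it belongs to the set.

{ε, p, q, t}

FIRST(<C>) = {ε, p}
FIRST(<L>) = {ε, t}
FIRST(<F>) = {ε, t}  (via <L> t <C>)
FIRST(<S>) = {ε, p, q, t}  (via <C> <F> q, <C> <C>)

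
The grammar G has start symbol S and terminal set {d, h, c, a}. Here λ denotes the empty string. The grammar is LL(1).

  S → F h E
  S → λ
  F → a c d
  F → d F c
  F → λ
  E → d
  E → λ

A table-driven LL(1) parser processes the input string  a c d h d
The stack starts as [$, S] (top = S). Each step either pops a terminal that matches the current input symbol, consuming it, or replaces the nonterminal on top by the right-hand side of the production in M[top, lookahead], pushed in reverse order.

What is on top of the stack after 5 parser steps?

h

step 1: stack=$ S  input=a c d h d $  — expand S → F h E
step 2: stack=$ E h F  input=a c d h d $  — expand F → a c d
step 3: stack=$ E h d c a  input=a c d h d $  — match a
step 4: stack=$ E h d c  input=c d h d $  — match c
step 5: stack=$ E h d  input=d h d $  — match d
Stack after step 5: $ E h (top = h).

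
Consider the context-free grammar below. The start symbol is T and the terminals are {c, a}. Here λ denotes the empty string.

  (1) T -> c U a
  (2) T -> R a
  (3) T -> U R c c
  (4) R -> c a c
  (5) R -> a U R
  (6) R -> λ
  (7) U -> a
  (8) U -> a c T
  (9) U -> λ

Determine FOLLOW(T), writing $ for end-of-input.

{$, a, c}

FIRST(R): from R->c a c we get {c}; from R->a U R we get {a}; from R->λ we get {λ}. So FIRST(R) = {λ, a, c}.
FIRST(U): from U->a we get {a}; from U->a c T we get {a}; from U->λ we get {λ}. So FIRST(U) = {λ, a}.
FIRST(T): from T->c U a we get {c}; from T->R a we get {a, c}; from T->U R c c we get {a, c}. So FIRST(T) = {a, c}.
FOLLOW(T) includes $ since T is the start symbol.
FOLLOW(R): in T->R a, R is followed by a with FIRST {a}; in T->U R c c, R is followed by c c with FIRST {c}; in R->a U R, the suffix after R is empty (adds nothing new). Thus FOLLOW(R) = {a, c}.
FOLLOW(U): in T->c U a, U is followed by a with FIRST {a}; in T->U R c c, U is followed by R c c with FIRST {a, c}; in R->a U R, U is followed by R with FIRST {λ, a, c}; in R->a U R, the suffix after U is nullable, so FOLLOW(U) ⊇ FOLLOW(R) = {a, c}. Thus FOLLOW(U) = {a, c}.
FOLLOW(T): in U->a c T, the suffix after T is empty, so FOLLOW(T) ⊇ FOLLOW(U) = {a, c}. Thus FOLLOW(T) = {$, a, c}.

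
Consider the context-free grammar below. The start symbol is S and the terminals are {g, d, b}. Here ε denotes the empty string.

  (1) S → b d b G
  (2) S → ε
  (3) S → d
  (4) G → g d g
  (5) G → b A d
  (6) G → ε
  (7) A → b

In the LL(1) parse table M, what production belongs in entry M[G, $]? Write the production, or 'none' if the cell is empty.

G → ε

FIRST(S): from S→b d b G we get {b}; from S→ε we get {ε}; from S→d we get {d}. So FIRST(S) = {ε, b, d}.
FIRST(G): from G→g d g we get {g}; from G→b A d we get {b}; from G→ε we get {ε}. So FIRST(G) = {ε, b, g}.
FIRST(A): from A→b we get {b}. So FIRST(A) = {b}.
FOLLOW(S) includes $ since S is the start symbol.
FOLLOW(S): S appears on no right-hand side. Thus FOLLOW(S) = {$}.
FOLLOW(G): in S→b d b G, the suffix after G is empty, so FOLLOW(G) ⊇ FOLLOW(S) = {$}. Thus FOLLOW(G) = {$}.
For G → g d g: FIRST(g d g) = {g}, so it goes in M[G, t] for t ∈ {g}.
For G → b A d: FIRST(b A d) = {b}, so it goes in M[G, t] for t ∈ {b}.
For G → ε: FIRST(ε) = {ε}, so it goes in M[G, t] for t ∈ {}; since ε ∈ FIRST, also for every t ∈ FOLLOW(G) = {$}.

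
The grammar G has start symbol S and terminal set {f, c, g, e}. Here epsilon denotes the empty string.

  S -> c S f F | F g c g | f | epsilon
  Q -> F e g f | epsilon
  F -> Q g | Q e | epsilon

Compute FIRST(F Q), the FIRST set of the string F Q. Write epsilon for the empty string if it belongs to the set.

{epsilon, e, g}

FIRST(S) = {epsilon, c, e, f, g}  (via F g c g)
FIRST(Q) = {epsilon, e, g}  (via F e g f)
FIRST(F) = {epsilon, e, g}  (via Q g, Q e)
FIRST(F Q): take FIRST of each symbol in turn, carrying on past any symbol whose FIRST contains epsilon; result {epsilon, e, g}.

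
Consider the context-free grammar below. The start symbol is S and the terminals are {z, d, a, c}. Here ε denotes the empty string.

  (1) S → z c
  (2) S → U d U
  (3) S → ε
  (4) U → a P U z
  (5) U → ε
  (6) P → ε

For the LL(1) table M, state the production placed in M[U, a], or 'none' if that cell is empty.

U → a P U z

FIRST(U): from U→a P U z we get {a}; from U→ε we get {ε}. So FIRST(U) = {ε, a}.
FIRST(P): from P→ε we get {ε}. So FIRST(P) = {ε}.
FIRST(S): from S→z c we get {z}; from S→U d U we get {a, d}; from S→ε we get {ε}. So FIRST(S) = {ε, a, d, z}.
FOLLOW(S) includes $ since S is the start symbol.
FOLLOW(S): S appears on no right-hand side. Thus FOLLOW(S) = {$}.
FOLLOW(U): in S→U d U (occurrence 1), U is followed by d U with FIRST {d}; in S→U d U (occurrence 2), the suffix after U is empty, so FOLLOW(U) ⊇ FOLLOW(S) = {$}; in U→a P U z, U is followed by z with FIRST {z}. Thus FOLLOW(U) = {$, d, z}.
For U → a P U z: FIRST(a P U z) = {a}, so it goes in M[U, t] for t ∈ {a}.
For U → ε: FIRST(ε) = {ε}, so it goes in M[U, t] for t ∈ {}; since ε ∈ FIRST, also for every t ∈ FOLLOW(U) = {$, d, z}.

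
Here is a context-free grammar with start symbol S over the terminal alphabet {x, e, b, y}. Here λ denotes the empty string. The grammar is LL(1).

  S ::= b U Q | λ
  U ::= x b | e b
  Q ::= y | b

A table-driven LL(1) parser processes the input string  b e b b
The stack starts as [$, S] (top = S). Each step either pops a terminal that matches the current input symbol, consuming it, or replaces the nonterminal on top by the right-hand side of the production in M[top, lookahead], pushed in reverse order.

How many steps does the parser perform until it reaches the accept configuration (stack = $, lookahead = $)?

7

     Stack    Input      Action
  1  $ S      b e b b $  expand S ::= b U Q
  2  $ Q U b  b e b b $  match b
  3  $ Q U    e b b $    expand U ::= e b
  4  $ Q b e  e b b $    match e
  5  $ Q b    b b $      match b
  6  $ Q      b $        expand Q ::= b
  7  $ b      b $        match b
Accept reached after 7 steps.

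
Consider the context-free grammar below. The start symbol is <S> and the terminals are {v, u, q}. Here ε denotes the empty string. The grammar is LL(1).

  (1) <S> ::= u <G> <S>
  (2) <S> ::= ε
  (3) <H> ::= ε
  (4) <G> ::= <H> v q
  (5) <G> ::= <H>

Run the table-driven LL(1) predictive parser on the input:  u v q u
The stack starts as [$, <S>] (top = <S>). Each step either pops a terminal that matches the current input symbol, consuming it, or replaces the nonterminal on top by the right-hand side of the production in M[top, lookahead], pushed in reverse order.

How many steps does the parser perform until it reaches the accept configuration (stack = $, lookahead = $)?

11

      Stack          Input      Action
   1  $ <S>          u v q u $  expand <S> ::= u <G> <S>
   2  $ <S> <G> u    u v q u $  match u
   3  $ <S> <G>      v q u $    expand <G> ::= <H> v q
   4  $ <S> q v <H>  v q u $    expand <H> ::= ε
   5  $ <S> q v      v q u $    match v
   6  $ <S> q        q u $      match q
   7  $ <S>          u $        expand <S> ::= u <G> <S>
   8  $ <S> <G> u    u $        match u
   9  $ <S> <G>      $          expand <G> ::= <H>
  10  $ <S> <H>      $          expand <H> ::= ε
  11  $ <S>          $          expand <S> ::= ε
Accept reached after 11 steps.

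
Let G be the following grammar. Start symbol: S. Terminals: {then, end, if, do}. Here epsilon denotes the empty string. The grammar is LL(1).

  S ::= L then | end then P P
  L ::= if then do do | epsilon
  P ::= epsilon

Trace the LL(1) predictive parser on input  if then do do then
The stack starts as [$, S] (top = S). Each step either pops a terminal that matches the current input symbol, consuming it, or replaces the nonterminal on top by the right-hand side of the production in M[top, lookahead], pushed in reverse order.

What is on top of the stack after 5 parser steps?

do

     Stack                 Input                 Action
  1  $ S                   if then do do then $  expand S ::= L then
  2  $ then L              if then do do then $  expand L ::= if then do do
  3  $ then do do then if  if then do do then $  match if
  4  $ then do do then     then do do then $     match then
  5  $ then do do          do do then $          match do
Stack after step 5: $ then do (top = do).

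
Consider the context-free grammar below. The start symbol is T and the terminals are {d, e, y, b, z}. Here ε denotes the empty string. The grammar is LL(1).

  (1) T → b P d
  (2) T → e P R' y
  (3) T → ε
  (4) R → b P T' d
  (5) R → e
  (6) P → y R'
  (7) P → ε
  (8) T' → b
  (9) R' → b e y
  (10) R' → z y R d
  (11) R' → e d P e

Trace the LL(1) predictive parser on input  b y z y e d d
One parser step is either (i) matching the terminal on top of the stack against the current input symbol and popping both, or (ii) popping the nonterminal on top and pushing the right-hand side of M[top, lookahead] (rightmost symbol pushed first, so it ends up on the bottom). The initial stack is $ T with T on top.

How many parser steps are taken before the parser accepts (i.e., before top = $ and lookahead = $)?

      Stack        Input            Action
   1  $ T          b y z y e d d $  expand T → b P d
   2  $ d P b      b y z y e d d $  match b
   3  $ d P        y z y e d d $    expand P → y R'
   4  $ d R' y     y z y e d d $    match y
   5  $ d R'       z y e d d $      expand R' → z y R d
   6  $ d d R y z  z y e d d $      match z
   7  $ d d R y    y e d d $        match y
   8  $ d d R      e d d $          expand R → e
   9  $ d d e      e d d $          match e
  10  $ d d        d d $            match d
  11  $ d          d $              match d
Accept reached after 11 steps.

11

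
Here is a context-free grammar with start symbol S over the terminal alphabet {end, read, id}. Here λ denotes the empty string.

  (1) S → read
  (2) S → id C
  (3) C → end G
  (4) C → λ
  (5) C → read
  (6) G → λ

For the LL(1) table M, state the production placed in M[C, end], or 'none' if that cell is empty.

FIRST(S): from S→read we get {read}; from S→id C we get {id}. So FIRST(S) = {id, read}.
FIRST(C): from C→end G we get {end}; from C→λ we get {λ}; from C→read we get {read}. So FIRST(C) = {λ, end, read}.
FIRST(G): from G→λ we get {λ}. So FIRST(G) = {λ}.
FOLLOW(S) includes $ since S is the start symbol.
FOLLOW(S): S appears on no right-hand side. Thus FOLLOW(S) = {$}.
FOLLOW(C): in S→id C, the suffix after C is empty, so FOLLOW(C) ⊇ FOLLOW(S) = {$}. Thus FOLLOW(C) = {$}.
For C → end G: FIRST(end G) = {end}, so it goes in M[C, t] for t ∈ {end}.
For C → λ: FIRST(λ) = {λ}, so it goes in M[C, t] for t ∈ {}; since λ ∈ FIRST, also for every t ∈ FOLLOW(C) = {$}.
For C → read: FIRST(read) = {read}, so it goes in M[C, t] for t ∈ {read}.

C → end G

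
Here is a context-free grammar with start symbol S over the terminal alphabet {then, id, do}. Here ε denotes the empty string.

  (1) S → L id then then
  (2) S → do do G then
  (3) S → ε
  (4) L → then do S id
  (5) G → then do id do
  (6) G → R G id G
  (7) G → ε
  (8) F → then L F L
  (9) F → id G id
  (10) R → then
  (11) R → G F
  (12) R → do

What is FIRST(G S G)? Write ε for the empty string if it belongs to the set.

FIRST(L): from L→then do S id we get {then}. So FIRST(L) = {then}.
FIRST(F): from F→then L F L we get {then}; from F→id G id we get {id}. So FIRST(F) = {id, then}.
FIRST(S): from S→L id then then we get {then}; from S→do do G then we get {do}; from S→ε we get {ε}. So FIRST(S) = {ε, do, then}.
FIRST(G): from G→then do id do we get {then}; from G→R G id G we get {do, id, then}; from G→ε we get {ε}. So FIRST(G) = {ε, do, id, then}.
FIRST(R): from R→then we get {then}; from R→G F we get {do, id, then}; from R→do we get {do}. So FIRST(R) = {do, id, then}.
FIRST(G S G): take FIRST of each symbol in turn, carrying on past any symbol whose FIRST contains ε; result {ε, do, id, then}.

{ε, do, id, then}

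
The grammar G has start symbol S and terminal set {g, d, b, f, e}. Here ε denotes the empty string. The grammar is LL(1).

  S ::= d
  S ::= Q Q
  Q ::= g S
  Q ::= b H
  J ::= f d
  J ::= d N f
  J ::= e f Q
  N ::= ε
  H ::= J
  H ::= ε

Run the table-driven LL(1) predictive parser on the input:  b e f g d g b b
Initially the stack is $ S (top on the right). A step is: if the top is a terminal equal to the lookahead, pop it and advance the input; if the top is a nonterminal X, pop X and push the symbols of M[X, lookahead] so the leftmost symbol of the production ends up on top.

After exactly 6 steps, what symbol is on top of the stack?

f

     Stack      Input              Action
  1  $ S        b e f g d g b b $  expand S ::= Q Q
  2  $ Q Q      b e f g d g b b $  expand Q ::= b H
  3  $ Q H b    b e f g d g b b $  match b
  4  $ Q H      e f g d g b b $    expand H ::= J
  5  $ Q J      e f g d g b b $    expand J ::= e f Q
  6  $ Q Q f e  e f g d g b b $    match e
Stack after step 6: $ Q Q f (top = f).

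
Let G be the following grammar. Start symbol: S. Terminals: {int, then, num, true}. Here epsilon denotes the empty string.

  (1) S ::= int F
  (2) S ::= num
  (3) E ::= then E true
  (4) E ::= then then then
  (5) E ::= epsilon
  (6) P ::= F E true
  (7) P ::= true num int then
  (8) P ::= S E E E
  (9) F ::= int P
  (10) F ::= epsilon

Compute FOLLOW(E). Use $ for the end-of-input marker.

FIRST(S) = {int, num}
FIRST(E) = {epsilon, then}
FIRST(F) = {epsilon, int}
FIRST(P) = {int, num, then, true}  (via F E true, S E E E)
FOLLOW(S) includes $ since S is the start symbol.
FOLLOW(S): in P::=S E E E, S is followed by E E E with FIRST {epsilon, then}; in P::=S E E E, the suffix after S is nullable, so FOLLOW(S) ⊇ FOLLOW(P) = {$, then, true}. Thus FOLLOW(S) = {$, then, true}.
FOLLOW(F): in S::=int F, the suffix after F is empty, so FOLLOW(F) ⊇ FOLLOW(S) = {$, then, true}; in P::=F E true, F is followed by E true with FIRST {then, true}. Thus FOLLOW(F) = {$, then, true}.
FOLLOW(P): in F::=int P, the suffix after P is empty, so FOLLOW(P) ⊇ FOLLOW(F) = {$, then, true}. Thus FOLLOW(P) = {$, then, true}.
FOLLOW(E): in E::=then E true, E is followed by true with FIRST {true}; in P::=F E true, E is followed by true with FIRST {true}; in P::=S E E E (occurrence 1), E is followed by E E with FIRST {epsilon, then}; in P::=S E E E (occurrence 1), the suffix after E is nullable, so FOLLOW(E) ⊇ FOLLOW(P) = {$, then, true}; in P::=S E E E (occurrence 2), E is followed by E with FIRST {epsilon, then}; in P::=S E E E (occurrence 2), the suffix after E is nullable, so FOLLOW(E) ⊇ FOLLOW(P) = {$, then, true}; in P::=S E E E (occurrence 3), the suffix after E is empty, so FOLLOW(E) ⊇ FOLLOW(P) = {$, then, true}. Thus FOLLOW(E) = {$, then, true}.

{$, then, true}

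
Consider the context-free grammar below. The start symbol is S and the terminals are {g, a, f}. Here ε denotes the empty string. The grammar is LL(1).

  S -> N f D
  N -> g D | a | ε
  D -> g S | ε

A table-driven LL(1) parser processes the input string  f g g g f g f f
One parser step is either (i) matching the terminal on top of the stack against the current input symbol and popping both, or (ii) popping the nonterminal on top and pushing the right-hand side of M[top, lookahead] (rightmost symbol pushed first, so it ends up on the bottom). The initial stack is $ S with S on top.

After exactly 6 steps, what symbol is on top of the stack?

step 1: stack=$ S  input=f g g g f g f f $  — expand S -> N f D
step 2: stack=$ D f N  input=f g g g f g f f $  — expand N -> ε
step 3: stack=$ D f  input=f g g g f g f f $  — match f
step 4: stack=$ D  input=g g g f g f f $  — expand D -> g S
step 5: stack=$ S g  input=g g g f g f f $  — match g
step 6: stack=$ S  input=g g f g f f $  — expand S -> N f D
Stack after step 6: $ D f N (top = N).

N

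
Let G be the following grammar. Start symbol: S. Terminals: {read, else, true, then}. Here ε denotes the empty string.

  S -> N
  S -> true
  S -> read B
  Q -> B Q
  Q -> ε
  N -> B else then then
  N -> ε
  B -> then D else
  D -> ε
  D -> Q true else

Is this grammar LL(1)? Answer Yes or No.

FIRST(S) = {ε, read, then, true}
FIRST(Q) = {ε, then}
FIRST(N) = {ε, then}
FIRST(B) = {then}
FIRST(D) = {ε, then, true}
FOLLOW(S) = {$}
FOLLOW(Q) = {true}
FOLLOW(N) = {$}
FOLLOW(B) = {$, else, then, true}
FOLLOW(D) = {else}
Each cell of M receives at most one production.

Yes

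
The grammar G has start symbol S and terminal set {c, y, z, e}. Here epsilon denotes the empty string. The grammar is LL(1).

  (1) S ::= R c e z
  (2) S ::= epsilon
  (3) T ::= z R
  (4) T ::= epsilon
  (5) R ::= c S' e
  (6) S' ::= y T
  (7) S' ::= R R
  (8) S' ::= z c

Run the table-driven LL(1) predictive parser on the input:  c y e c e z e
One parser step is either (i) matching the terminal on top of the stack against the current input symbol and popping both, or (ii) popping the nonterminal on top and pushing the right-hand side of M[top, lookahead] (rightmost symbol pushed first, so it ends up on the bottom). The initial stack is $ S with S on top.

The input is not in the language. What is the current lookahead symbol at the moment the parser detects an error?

step 1: stack=$ S  input=c y e c e z e $  — expand S ::= R c e z
step 2: stack=$ z e c R  input=c y e c e z e $  — expand R ::= c S' e
step 3: stack=$ z e c e S' c  input=c y e c e z e $  — match c
step 4: stack=$ z e c e S'  input=y e c e z e $  — expand S' ::= y T
step 5: stack=$ z e c e T y  input=y e c e z e $  — match y
step 6: stack=$ z e c e T  input=e c e z e $  — expand T ::= epsilon
step 7: stack=$ z e c e  input=e c e z e $  — match e
step 8: stack=$ z e c  input=c e z e $  — match c
step 9: stack=$ z e  input=e z e $  — match e
step 10: stack=$ z  input=z e $  — match z
step 11: stack=$  input=e $  — error: stack empty but input remains

e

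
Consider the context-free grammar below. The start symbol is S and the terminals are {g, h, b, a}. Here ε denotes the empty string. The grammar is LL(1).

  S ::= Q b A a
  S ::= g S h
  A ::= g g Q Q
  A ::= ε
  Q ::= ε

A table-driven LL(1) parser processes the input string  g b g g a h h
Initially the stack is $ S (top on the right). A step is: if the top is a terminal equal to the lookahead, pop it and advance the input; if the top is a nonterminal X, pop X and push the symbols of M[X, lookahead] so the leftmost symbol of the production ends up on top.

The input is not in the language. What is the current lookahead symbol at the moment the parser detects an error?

step 1: stack=$ S  input=g b g g a h h $  — expand S ::= g S h
step 2: stack=$ h S g  input=g b g g a h h $  — match g
step 3: stack=$ h S  input=b g g a h h $  — expand S ::= Q b A a
step 4: stack=$ h a A b Q  input=b g g a h h $  — expand Q ::= ε
step 5: stack=$ h a A b  input=b g g a h h $  — match b
step 6: stack=$ h a A  input=g g a h h $  — expand A ::= g g Q Q
step 7: stack=$ h a Q Q g g  input=g g a h h $  — match g
step 8: stack=$ h a Q Q g  input=g a h h $  — match g
step 9: stack=$ h a Q Q  input=a h h $  — expand Q ::= ε
step 10: stack=$ h a Q  input=a h h $  — expand Q ::= ε
step 11: stack=$ h a  input=a h h $  — match a
step 12: stack=$ h  input=h h $  — match h
step 13: stack=$  input=h $  — error: stack empty but input remains

h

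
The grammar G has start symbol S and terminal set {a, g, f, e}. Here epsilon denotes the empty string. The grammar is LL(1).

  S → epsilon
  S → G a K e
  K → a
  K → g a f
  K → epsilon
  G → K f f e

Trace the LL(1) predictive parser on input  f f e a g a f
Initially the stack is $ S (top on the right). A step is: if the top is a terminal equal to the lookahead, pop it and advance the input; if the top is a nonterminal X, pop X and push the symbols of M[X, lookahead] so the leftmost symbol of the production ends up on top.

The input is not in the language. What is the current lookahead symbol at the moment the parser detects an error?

step 1: stack=$ S  input=f f e a g a f $  — expand S → G a K e
step 2: stack=$ e K a G  input=f f e a g a f $  — expand G → K f f e
step 3: stack=$ e K a e f f K  input=f f e a g a f $  — expand K → epsilon
step 4: stack=$ e K a e f f  input=f f e a g a f $  — match f
step 5: stack=$ e K a e f  input=f e a g a f $  — match f
step 6: stack=$ e K a e  input=e a g a f $  — match e
step 7: stack=$ e K a  input=a g a f $  — match a
step 8: stack=$ e K  input=g a f $  — expand K → g a f
step 9: stack=$ e f a g  input=g a f $  — match g
step 10: stack=$ e f a  input=a f $  — match a
step 11: stack=$ e f  input=f $  — match f
step 12: stack=$ e  input=$  — error: top is terminal e but lookahead is $

$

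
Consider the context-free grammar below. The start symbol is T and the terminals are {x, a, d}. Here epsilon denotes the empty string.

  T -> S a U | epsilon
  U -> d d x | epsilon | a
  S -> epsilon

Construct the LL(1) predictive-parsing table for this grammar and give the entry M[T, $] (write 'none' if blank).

T -> epsilon

FIRST(U): from U->d d x we get {d}; from U->epsilon we get {epsilon}; from U->a we get {a}. So FIRST(U) = {epsilon, a, d}.
FIRST(S): from S->epsilon we get {epsilon}. So FIRST(S) = {epsilon}.
FIRST(T): from T->S a U we get {a}; from T->epsilon we get {epsilon}. So FIRST(T) = {epsilon, a}.
FOLLOW(T) includes $ since T is the start symbol.
FOLLOW(T): T appears on no right-hand side. Thus FOLLOW(T) = {$}.
For T -> S a U: FIRST(S a U) = {a}, so it goes in M[T, t] for t ∈ {a}.
For T -> epsilon: FIRST(epsilon) = {epsilon}, so it goes in M[T, t] for t ∈ {}; since epsilon ∈ FIRST, also for every t ∈ FOLLOW(T) = {$}.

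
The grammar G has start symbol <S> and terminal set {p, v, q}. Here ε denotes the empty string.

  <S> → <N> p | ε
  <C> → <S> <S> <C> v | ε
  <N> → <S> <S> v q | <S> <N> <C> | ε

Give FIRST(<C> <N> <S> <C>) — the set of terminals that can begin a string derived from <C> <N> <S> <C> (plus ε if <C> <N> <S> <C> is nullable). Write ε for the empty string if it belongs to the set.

{ε, p, v}

FIRST(<S>) = {ε, p, v}  (via <N> p)
FIRST(<C>) = {ε, p, v}  (via <S> <S> <C> v)
FIRST(<N>) = {ε, p, v}  (via <S> <S> v q, <S> <N> <C>)
FIRST(<C> <N> <S> <C>): take FIRST of each symbol in turn, carrying on past any symbol whose FIRST contains ε; result {ε, p, v}.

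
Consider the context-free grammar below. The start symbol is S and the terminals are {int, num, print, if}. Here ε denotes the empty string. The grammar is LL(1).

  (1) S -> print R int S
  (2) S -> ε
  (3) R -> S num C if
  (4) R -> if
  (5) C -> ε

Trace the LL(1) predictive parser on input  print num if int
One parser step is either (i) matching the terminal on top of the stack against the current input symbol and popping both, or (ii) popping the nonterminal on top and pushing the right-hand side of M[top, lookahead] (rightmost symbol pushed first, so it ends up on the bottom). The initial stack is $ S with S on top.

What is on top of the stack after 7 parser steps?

int

step 1: stack=$ S  input=print num if int $  — expand S -> print R int S
step 2: stack=$ S int R print  input=print num if int $  — match print
step 3: stack=$ S int R  input=num if int $  — expand R -> S num C if
step 4: stack=$ S int if C num S  input=num if int $  — expand S -> ε
step 5: stack=$ S int if C num  input=num if int $  — match num
step 6: stack=$ S int if C  input=if int $  — expand C -> ε
step 7: stack=$ S int if  input=if int $  — match if
Stack after step 7: $ S int (top = int).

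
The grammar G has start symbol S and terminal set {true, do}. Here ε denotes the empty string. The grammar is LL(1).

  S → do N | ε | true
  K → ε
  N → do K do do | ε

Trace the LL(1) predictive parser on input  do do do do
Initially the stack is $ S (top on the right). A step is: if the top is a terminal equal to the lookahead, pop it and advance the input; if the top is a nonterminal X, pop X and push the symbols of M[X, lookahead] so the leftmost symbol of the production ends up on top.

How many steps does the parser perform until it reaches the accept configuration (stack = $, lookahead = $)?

7

step 1: stack=$ S  input=do do do do $  — expand S → do N
step 2: stack=$ N do  input=do do do do $  — match do
step 3: stack=$ N  input=do do do $  — expand N → do K do do
step 4: stack=$ do do K do  input=do do do $  — match do
step 5: stack=$ do do K  input=do do $  — expand K → ε
step 6: stack=$ do do  input=do do $  — match do
step 7: stack=$ do  input=do $  — match do
Accept reached after 7 steps.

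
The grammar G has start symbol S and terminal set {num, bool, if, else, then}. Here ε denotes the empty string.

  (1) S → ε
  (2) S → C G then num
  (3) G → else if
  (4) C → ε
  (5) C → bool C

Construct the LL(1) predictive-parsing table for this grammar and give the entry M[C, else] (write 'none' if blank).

C → ε

FIRST(G): from G→else if we get {else}. So FIRST(G) = {else}.
FIRST(C): from C→ε we get {ε}; from C→bool C we get {bool}. So FIRST(C) = {ε, bool}.
FIRST(S): from S→ε we get {ε}; from S→C G then num we get {bool, else}. So FIRST(S) = {ε, bool, else}.
FOLLOW(S) includes $ since S is the start symbol.
FOLLOW(C): in S→C G then num, C is followed by G then num with FIRST {else}; in C→bool C, the suffix after C is empty (adds nothing new). Thus FOLLOW(C) = {else}.
For C → ε: FIRST(ε) = {ε}, so it goes in M[C, t] for t ∈ {}; since ε ∈ FIRST, also for every t ∈ FOLLOW(C) = {else}.
For C → bool C: FIRST(bool C) = {bool}, so it goes in M[C, t] for t ∈ {bool}.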